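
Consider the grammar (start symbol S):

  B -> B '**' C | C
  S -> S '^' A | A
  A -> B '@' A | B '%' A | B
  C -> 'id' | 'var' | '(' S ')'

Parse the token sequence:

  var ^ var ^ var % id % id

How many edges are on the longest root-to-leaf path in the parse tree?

[S [S [S [A [B [C var]]]] ^ [A [B [C var]]]] ^ [A [B [C var]] % [A [B [C id]] % [A [B [C id]]]]]]

6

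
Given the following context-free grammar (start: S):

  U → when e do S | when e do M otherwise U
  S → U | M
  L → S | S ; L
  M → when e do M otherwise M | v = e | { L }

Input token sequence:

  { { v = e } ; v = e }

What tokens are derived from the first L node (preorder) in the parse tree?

[S [M { [L [S [M { [L [S [M v = e]]] }]] ; [L [S [M v = e]]]] }]]

{ v = e } ; v = e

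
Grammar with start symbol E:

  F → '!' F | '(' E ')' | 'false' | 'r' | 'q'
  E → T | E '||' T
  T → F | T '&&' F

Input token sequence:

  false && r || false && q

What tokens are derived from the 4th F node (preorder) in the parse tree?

q

[E [E [T [T [F false]] && [F r]]] || [T [T [F false]] && [F q]]]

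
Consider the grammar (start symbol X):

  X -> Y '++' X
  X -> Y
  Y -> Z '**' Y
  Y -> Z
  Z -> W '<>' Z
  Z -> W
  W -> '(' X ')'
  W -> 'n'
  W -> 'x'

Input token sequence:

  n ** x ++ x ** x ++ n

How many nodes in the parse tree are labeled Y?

[X [Y [Z [W n]] ** [Y [Z [W x]]]] ++ [X [Y [Z [W x]] ** [Y [Z [W x]]]] ++ [X [Y [Z [W n]]]]]]

5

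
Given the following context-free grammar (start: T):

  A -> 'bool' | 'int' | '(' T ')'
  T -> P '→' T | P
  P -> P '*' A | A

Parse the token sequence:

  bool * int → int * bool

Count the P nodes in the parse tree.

[T [P [P [A bool]] * [A int]] → [T [P [P [A int]] * [A bool]]]]

4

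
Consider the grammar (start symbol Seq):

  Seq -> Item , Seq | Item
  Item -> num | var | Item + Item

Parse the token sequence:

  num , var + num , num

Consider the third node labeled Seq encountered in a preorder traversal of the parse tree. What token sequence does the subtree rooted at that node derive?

num

[Seq [Item num] , [Seq [Item [Item var] + [Item num]] , [Seq [Item num]]]]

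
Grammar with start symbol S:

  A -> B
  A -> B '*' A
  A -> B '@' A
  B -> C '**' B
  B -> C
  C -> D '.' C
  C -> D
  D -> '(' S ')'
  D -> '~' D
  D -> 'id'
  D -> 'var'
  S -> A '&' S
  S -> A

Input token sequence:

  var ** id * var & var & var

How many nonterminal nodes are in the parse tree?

22

[S [A [B [C [D var]] ** [B [C [D id]]]] * [A [B [C [D var]]]]] & [S [A [B [C [D var]]]] & [S [A [B [C [D var]]]]]]]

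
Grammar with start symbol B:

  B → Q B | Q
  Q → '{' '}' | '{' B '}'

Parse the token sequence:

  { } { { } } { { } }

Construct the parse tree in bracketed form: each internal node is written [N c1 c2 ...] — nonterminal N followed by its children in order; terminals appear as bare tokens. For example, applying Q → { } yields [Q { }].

[B [Q { }] [B [Q { [B [Q { }]] }] [B [Q { [B [Q { }]] }]]]]

B
Q B
{ } B
{ } Q B
{ } { B } B
{ } { Q } B
{ } { { } } B
{ } { { } } Q
{ } { { } } { B }
{ } { { } } { Q }
{ } { { } } { { } }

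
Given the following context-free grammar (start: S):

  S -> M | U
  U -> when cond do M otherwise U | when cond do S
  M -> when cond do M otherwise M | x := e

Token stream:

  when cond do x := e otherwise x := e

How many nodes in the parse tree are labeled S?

[S [M when cond do [M x := e] otherwise [M x := e]]]

1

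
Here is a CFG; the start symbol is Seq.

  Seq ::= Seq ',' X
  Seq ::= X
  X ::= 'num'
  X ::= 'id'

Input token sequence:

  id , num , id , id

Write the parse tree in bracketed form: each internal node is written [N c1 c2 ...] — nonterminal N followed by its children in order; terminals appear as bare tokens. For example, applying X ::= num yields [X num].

[Seq [Seq [Seq [Seq [X id]] , [X num]] , [X id]] , [X id]]

Seq
Seq , X
Seq , X , X
Seq , X , X , X
X , X , X , X
id , X , X , X
id , num , X , X
id , num , id , X
id , num , id , id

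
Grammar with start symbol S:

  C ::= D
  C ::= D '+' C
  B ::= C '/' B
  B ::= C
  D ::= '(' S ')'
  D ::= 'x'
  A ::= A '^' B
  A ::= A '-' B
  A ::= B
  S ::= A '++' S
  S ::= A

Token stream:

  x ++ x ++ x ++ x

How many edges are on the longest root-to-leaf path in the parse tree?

8

[S [A [B [C [D x]]]] ++ [S [A [B [C [D x]]]] ++ [S [A [B [C [D x]]]] ++ [S [A [B [C [D x]]]]]]]]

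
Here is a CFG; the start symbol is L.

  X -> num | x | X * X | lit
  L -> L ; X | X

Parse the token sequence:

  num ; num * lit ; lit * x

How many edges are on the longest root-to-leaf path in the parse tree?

[L [L [L [X num]] ; [X [X num] * [X lit]]] ; [X [X lit] * [X x]]]

4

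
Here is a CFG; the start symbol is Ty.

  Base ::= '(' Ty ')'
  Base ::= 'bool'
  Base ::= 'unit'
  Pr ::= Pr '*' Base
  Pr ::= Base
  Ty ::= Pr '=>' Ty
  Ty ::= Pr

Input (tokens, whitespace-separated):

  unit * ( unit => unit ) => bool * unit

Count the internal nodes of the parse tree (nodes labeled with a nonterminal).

[Ty [Pr [Pr [Base unit]] * [Base ( [Ty [Pr [Base unit]] => [Ty [Pr [Base unit]]]] )]] => [Ty [Pr [Pr [Base bool]] * [Base unit]]]]

16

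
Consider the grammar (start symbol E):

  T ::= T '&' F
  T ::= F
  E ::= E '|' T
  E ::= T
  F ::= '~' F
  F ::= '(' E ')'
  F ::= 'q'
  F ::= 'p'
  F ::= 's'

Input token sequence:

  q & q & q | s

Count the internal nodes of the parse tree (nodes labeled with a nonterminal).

[E [E [T [T [T [F q]] & [F q]] & [F q]]] | [T [F s]]]

10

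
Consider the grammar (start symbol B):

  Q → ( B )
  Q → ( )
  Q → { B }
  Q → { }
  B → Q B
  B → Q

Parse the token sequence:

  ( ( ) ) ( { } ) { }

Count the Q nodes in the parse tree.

[B [Q ( [B [Q ( )]] )] [B [Q ( [B [Q { }]] )] [B [Q { }]]]]

5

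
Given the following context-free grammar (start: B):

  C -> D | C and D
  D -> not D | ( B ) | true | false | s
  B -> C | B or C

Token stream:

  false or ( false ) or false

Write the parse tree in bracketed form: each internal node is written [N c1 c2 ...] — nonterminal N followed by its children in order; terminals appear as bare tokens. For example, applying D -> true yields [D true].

[B [B [B [C [D false]]] or [C [D ( [B [C [D false]]] )]]] or [C [D false]]]

B
B or C
B or C or C
C or C or C
D or C or C
false or C or C
false or D or C
false or ( B ) or C
false or ( C ) or C
false or ( D ) or C
false or ( false ) or C
false or ( false ) or D
false or ( false ) or false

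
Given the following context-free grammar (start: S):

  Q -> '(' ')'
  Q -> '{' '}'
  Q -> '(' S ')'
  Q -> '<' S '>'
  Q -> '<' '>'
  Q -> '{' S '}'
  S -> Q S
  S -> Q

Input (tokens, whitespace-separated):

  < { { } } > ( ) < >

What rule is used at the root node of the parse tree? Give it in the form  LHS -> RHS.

S -> Q S

[S [Q < [S [Q { [S [Q { }]] }]] >] [S [Q ( )] [S [Q < >]]]]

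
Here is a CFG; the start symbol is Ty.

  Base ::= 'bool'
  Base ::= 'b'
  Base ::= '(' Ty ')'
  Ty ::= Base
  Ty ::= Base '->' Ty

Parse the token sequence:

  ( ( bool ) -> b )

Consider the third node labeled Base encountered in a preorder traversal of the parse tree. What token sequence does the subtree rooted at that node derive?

bool

[Ty [Base ( [Ty [Base ( [Ty [Base bool]] )] -> [Ty [Base b]]] )]]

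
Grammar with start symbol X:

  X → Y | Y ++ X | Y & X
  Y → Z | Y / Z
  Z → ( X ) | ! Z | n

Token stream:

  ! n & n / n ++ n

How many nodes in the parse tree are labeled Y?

4

[X [Y [Z ! [Z n]]] & [X [Y [Y [Z n]] / [Z n]] ++ [X [Y [Z n]]]]]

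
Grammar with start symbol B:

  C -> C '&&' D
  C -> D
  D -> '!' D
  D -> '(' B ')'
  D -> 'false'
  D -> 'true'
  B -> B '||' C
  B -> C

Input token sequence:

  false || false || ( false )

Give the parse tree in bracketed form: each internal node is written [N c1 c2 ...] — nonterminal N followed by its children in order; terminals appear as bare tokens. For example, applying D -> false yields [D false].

[B [B [B [C [D false]]] || [C [D false]]] || [C [D ( [B [C [D false]]] )]]]

B
B || C
B || C || C
C || C || C
D || C || C
false || C || C
false || D || C
false || false || C
false || false || D
false || false || ( B )
false || false || ( C )
false || false || ( D )
false || false || ( false )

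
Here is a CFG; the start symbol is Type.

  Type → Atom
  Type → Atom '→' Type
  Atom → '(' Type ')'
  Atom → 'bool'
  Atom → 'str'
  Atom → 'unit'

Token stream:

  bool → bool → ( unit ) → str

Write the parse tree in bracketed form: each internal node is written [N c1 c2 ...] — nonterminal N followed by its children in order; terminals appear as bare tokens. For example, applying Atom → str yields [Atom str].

[Type [Atom bool] → [Type [Atom bool] → [Type [Atom ( [Type [Atom unit]] )] → [Type [Atom str]]]]]

Type
Atom → Type
bool → Type
bool → Atom → Type
bool → bool → Type
bool → bool → Atom → Type
bool → bool → ( Type ) → Type
bool → bool → ( Atom ) → Type
bool → bool → ( unit ) → Type
bool → bool → ( unit ) → Atom
bool → bool → ( unit ) → str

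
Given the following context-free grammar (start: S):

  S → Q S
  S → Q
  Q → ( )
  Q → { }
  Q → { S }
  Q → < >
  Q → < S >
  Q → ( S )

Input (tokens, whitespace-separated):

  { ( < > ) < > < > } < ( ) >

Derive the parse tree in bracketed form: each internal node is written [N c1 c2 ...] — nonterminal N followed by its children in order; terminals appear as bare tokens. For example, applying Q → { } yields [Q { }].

[S [Q { [S [Q ( [S [Q < >]] )] [S [Q < >] [S [Q < >]]]] }] [S [Q < [S [Q ( )]] >]]]

S
Q S
{ S } S
{ Q S } S
{ ( S ) S } S
{ ( Q ) S } S
{ ( < > ) S } S
{ ( < > ) Q S } S
{ ( < > ) < > S } S
{ ( < > ) < > Q } S
{ ( < > ) < > < > } S
{ ( < > ) < > < > } Q
{ ( < > ) < > < > } < S >
{ ( < > ) < > < > } < Q >
{ ( < > ) < > < > } < ( ) >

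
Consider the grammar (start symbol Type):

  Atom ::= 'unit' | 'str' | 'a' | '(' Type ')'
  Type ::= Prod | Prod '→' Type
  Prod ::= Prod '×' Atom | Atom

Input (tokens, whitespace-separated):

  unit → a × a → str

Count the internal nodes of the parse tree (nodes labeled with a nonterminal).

[Type [Prod [Atom unit]] → [Type [Prod [Prod [Atom a]] × [Atom a]] → [Type [Prod [Atom str]]]]]

11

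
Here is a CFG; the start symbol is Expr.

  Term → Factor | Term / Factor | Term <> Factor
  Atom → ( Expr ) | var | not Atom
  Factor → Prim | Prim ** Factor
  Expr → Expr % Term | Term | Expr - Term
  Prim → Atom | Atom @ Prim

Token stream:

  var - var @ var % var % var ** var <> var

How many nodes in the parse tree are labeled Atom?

[Expr [Expr [Expr [Expr [Term [Factor [Prim [Atom var]]]]] - [Term [Factor [Prim [Atom var] @ [Prim [Atom var]]]]]] % [Term [Factor [Prim [Atom var]]]]] % [Term [Term [Factor [Prim [Atom var]] ** [Factor [Prim [Atom var]]]]] <> [Factor [Prim [Atom var]]]]]

7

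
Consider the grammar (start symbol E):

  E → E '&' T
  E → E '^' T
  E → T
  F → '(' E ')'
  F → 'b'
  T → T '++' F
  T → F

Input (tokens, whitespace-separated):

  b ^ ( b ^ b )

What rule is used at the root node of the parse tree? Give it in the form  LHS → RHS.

E → E '^' T

[E [E [T [F b]]] ^ [T [F ( [E [E [T [F b]]] ^ [T [F b]]] )]]]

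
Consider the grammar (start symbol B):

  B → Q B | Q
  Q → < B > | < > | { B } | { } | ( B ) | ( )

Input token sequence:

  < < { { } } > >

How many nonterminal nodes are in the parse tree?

8

[B [Q < [B [Q < [B [Q { [B [Q { }]] }]] >]] >]]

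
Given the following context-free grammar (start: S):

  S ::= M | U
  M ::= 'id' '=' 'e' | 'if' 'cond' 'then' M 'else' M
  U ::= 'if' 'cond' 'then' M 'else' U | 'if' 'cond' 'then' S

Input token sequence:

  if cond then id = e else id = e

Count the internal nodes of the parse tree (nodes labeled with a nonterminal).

[S [M if cond then [M id = e] else [M id = e]]]

4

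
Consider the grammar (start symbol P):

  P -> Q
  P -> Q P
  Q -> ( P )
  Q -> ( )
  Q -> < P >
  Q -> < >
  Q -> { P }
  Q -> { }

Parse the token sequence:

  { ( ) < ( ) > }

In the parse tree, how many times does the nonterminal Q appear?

4

[P [Q { [P [Q ( )] [P [Q < [P [Q ( )]] >]]] }]]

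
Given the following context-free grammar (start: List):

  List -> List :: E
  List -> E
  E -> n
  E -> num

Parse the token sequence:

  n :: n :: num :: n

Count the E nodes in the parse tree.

[List [List [List [List [E n]] :: [E n]] :: [E num]] :: [E n]]

4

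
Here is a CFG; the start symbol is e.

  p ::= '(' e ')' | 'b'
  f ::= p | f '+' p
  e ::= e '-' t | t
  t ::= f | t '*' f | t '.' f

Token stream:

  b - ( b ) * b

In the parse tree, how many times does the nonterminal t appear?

4

[e [e [t [f [p b]]]] - [t [t [f [p ( [e [t [f [p b]]]] )]]] * [f [p b]]]]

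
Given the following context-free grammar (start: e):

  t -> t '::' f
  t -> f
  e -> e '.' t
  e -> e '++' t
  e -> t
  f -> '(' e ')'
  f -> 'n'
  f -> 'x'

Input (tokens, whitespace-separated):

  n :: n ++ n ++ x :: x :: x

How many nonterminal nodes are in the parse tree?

15

[e [e [e [t [t [f n]] :: [f n]]] ++ [t [f n]]] ++ [t [t [t [f x]] :: [f x]] :: [f x]]]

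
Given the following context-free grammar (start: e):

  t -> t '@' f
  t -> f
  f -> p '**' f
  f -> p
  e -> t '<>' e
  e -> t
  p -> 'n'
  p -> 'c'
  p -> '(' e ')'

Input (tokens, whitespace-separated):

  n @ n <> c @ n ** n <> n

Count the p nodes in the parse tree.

6

[e [t [t [f [p n]]] @ [f [p n]]] <> [e [t [t [f [p c]]] @ [f [p n] ** [f [p n]]]] <> [e [t [f [p n]]]]]]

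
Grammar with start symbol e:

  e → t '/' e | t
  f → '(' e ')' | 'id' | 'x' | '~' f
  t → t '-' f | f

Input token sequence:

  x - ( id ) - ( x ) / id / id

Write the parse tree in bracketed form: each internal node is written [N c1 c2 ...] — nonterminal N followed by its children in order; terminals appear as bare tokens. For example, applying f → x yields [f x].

e
t / e
t - f / e
t - f - f / e
f - f - f / e
x - f - f / e
x - ( e ) - f / e
x - ( t ) - f / e
x - ( f ) - f / e
x - ( id ) - f / e
x - ( id ) - ( e ) / e
x - ( id ) - ( t ) / e
x - ( id ) - ( f ) / e
x - ( id ) - ( x ) / e
x - ( id ) - ( x ) / t / e
x - ( id ) - ( x ) / f / e
x - ( id ) - ( x ) / id / e
x - ( id ) - ( x ) / id / t
x - ( id ) - ( x ) / id / f
x - ( id ) - ( x ) / id / id

[e [t [t [t [f x]] - [f ( [e [t [f id]]] )]] - [f ( [e [t [f x]]] )]] / [e [t [f id]] / [e [t [f id]]]]]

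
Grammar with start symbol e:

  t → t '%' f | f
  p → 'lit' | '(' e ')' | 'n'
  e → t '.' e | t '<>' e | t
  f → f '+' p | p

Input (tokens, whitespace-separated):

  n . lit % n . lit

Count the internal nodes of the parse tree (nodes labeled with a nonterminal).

[e [t [f [p n]]] . [e [t [t [f [p lit]]] % [f [p n]]] . [e [t [f [p lit]]]]]]

15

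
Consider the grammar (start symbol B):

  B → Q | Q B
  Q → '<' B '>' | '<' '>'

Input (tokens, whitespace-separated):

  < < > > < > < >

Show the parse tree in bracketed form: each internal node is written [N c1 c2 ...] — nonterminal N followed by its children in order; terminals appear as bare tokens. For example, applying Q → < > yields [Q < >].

B
Q B
< B > B
< Q > B
< < > > B
< < > > Q B
< < > > < > B
< < > > < > Q
< < > > < > < >

[B [Q < [B [Q < >]] >] [B [Q < >] [B [Q < >]]]]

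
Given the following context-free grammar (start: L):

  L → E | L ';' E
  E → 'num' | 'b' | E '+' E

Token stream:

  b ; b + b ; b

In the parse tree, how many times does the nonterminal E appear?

5

[L [L [L [E b]] ; [E [E b] + [E b]]] ; [E b]]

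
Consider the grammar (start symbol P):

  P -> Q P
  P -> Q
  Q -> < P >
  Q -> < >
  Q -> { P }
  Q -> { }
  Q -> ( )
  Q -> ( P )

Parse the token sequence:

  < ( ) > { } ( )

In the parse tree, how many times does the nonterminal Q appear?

4

[P [Q < [P [Q ( )]] >] [P [Q { }] [P [Q ( )]]]]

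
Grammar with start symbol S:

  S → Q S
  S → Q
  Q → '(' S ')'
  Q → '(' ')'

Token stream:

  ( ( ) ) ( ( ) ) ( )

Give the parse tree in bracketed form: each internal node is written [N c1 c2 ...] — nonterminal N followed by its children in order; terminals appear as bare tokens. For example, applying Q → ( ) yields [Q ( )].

[S [Q ( [S [Q ( )]] )] [S [Q ( [S [Q ( )]] )] [S [Q ( )]]]]

S
Q S
( S ) S
( Q ) S
( ( ) ) S
( ( ) ) Q S
( ( ) ) ( S ) S
( ( ) ) ( Q ) S
( ( ) ) ( ( ) ) S
( ( ) ) ( ( ) ) Q
( ( ) ) ( ( ) ) ( )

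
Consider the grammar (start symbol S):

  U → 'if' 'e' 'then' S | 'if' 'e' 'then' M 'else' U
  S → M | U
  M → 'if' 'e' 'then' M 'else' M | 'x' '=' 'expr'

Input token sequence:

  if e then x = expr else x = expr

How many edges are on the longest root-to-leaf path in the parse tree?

[S [M if e then [M x = expr] else [M x = expr]]]

3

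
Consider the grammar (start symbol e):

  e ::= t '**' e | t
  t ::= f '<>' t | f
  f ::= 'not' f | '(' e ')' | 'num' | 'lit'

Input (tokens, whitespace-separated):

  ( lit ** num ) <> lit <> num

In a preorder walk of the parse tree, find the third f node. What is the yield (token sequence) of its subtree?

[e [t [f ( [e [t [f lit]] ** [e [t [f num]]]] )] <> [t [f lit] <> [t [f num]]]]]

num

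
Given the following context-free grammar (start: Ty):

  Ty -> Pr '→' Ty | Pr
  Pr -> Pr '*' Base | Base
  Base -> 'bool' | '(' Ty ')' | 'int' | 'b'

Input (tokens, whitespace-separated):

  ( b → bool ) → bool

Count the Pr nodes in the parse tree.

[Ty [Pr [Base ( [Ty [Pr [Base b]] → [Ty [Pr [Base bool]]]] )]] → [Ty [Pr [Base bool]]]]

4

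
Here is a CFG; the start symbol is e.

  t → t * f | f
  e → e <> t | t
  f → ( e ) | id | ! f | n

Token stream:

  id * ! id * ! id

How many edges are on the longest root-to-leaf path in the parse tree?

[e [t [t [t [f id]] * [f ! [f id]]] * [f ! [f id]]]]

5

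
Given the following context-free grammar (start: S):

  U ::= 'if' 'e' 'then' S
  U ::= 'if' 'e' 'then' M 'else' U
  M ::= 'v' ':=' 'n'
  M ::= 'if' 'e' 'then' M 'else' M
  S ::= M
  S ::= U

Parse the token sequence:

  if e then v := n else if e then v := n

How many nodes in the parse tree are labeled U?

2

[S [U if e then [M v := n] else [U if e then [S [M v := n]]]]]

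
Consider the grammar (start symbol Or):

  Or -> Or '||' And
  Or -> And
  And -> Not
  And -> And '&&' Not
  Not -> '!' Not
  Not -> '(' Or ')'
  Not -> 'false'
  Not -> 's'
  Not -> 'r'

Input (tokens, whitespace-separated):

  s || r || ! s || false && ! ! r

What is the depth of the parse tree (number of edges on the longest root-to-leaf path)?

6

[Or [Or [Or [Or [And [Not s]]] || [And [Not r]]] || [And [Not ! [Not s]]]] || [And [And [Not false]] && [Not ! [Not ! [Not r]]]]]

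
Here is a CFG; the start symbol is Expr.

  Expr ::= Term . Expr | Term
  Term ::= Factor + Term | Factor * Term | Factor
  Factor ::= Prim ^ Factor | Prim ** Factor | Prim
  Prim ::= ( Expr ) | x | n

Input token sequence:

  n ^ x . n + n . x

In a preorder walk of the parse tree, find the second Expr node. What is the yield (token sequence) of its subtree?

n + n . x

[Expr [Term [Factor [Prim n] ^ [Factor [Prim x]]]] . [Expr [Term [Factor [Prim n]] + [Term [Factor [Prim n]]]] . [Expr [Term [Factor [Prim x]]]]]]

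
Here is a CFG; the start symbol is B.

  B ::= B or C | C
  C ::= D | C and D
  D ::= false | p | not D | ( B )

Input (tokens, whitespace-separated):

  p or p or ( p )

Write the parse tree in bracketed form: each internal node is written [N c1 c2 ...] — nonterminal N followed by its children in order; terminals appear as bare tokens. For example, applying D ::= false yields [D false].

[B [B [B [C [D p]]] or [C [D p]]] or [C [D ( [B [C [D p]]] )]]]

B
B or C
B or C or C
C or C or C
D or C or C
p or C or C
p or D or C
p or p or C
p or p or D
p or p or ( B )
p or p or ( C )
p or p or ( D )
p or p or ( p )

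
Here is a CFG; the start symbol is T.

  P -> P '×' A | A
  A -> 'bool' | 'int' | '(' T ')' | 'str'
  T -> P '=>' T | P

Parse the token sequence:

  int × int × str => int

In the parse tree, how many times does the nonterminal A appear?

[T [P [P [P [A int]] × [A int]] × [A str]] => [T [P [A int]]]]

4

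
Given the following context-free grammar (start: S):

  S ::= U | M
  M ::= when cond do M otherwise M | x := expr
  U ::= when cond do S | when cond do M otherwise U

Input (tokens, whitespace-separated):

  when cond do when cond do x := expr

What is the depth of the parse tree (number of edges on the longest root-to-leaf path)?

[S [U when cond do [S [U when cond do [S [M x := expr]]]]]]

6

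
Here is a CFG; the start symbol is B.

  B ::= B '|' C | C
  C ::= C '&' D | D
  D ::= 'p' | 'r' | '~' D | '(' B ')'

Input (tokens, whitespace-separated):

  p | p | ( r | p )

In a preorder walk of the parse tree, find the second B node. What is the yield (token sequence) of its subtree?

p | p

[B [B [B [C [D p]]] | [C [D p]]] | [C [D ( [B [B [C [D r]]] | [C [D p]]] )]]]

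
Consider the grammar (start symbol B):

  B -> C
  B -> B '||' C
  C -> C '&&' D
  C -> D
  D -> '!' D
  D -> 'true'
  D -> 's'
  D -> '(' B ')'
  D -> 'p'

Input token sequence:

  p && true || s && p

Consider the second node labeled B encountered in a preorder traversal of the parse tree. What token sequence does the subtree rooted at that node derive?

[B [B [C [C [D p]] && [D true]]] || [C [C [D s]] && [D p]]]

p && true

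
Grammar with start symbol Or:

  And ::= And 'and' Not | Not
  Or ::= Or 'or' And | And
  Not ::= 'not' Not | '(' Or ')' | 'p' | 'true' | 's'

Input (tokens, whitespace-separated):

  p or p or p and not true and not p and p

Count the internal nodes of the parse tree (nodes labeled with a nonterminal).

[Or [Or [Or [And [Not p]]] or [And [Not p]]] or [And [And [And [And [Not p]] and [Not not [Not true]]] and [Not not [Not p]]] and [Not p]]]

17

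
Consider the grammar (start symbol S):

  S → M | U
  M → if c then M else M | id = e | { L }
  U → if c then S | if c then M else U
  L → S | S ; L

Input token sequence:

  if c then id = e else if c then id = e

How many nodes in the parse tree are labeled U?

2

[S [U if c then [M id = e] else [U if c then [S [M id = e]]]]]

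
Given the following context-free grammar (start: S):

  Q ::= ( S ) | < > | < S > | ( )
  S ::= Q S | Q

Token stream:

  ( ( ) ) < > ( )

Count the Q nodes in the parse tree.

[S [Q ( [S [Q ( )]] )] [S [Q < >] [S [Q ( )]]]]

4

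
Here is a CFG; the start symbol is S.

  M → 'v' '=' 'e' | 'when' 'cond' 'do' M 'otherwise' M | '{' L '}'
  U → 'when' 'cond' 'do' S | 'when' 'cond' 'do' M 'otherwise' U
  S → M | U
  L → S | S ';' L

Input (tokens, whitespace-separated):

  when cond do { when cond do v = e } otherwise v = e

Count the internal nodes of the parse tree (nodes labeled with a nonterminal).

[S [M when cond do [M { [L [S [U when cond do [S [M v = e]]]]] }] otherwise [M v = e]]]

9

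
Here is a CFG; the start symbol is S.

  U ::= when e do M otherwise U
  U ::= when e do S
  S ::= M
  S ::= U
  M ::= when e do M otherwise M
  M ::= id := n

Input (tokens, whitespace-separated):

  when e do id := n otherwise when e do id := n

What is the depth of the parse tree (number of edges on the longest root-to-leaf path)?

5

[S [U when e do [M id := n] otherwise [U when e do [S [M id := n]]]]]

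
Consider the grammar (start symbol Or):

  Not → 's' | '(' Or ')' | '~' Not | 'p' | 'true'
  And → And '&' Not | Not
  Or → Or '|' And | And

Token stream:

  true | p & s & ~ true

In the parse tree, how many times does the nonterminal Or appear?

2

[Or [Or [And [Not true]]] | [And [And [And [Not p]] & [Not s]] & [Not ~ [Not true]]]]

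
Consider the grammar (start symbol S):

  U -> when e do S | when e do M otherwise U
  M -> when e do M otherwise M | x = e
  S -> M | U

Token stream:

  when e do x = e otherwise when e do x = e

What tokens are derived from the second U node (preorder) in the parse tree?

when e do x = e

[S [U when e do [M x = e] otherwise [U when e do [S [M x = e]]]]]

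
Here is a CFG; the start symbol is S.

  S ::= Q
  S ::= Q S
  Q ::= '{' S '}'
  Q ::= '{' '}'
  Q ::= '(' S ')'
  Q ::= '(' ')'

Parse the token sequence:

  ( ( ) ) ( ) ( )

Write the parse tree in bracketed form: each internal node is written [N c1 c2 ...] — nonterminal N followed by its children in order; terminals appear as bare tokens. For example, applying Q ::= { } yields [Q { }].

[S [Q ( [S [Q ( )]] )] [S [Q ( )] [S [Q ( )]]]]

S
Q S
( S ) S
( Q ) S
( ( ) ) S
( ( ) ) Q S
( ( ) ) ( ) S
( ( ) ) ( ) Q
( ( ) ) ( ) ( )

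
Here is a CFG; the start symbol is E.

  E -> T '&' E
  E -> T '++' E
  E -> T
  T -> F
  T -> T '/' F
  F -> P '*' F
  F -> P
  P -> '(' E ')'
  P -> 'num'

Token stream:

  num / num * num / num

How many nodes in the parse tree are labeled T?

[E [T [T [T [F [P num]]] / [F [P num] * [F [P num]]]] / [F [P num]]]]

3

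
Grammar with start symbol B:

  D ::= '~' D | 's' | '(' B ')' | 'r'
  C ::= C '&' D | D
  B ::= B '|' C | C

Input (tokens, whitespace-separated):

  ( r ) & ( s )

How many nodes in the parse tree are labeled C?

[B [C [C [D ( [B [C [D r]]] )]] & [D ( [B [C [D s]]] )]]]

4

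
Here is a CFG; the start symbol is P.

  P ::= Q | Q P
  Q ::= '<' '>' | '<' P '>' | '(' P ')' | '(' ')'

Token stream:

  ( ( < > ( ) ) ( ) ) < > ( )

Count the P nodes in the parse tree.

7

[P [Q ( [P [Q ( [P [Q < >] [P [Q ( )]]] )] [P [Q ( )]]] )] [P [Q < >] [P [Q ( )]]]]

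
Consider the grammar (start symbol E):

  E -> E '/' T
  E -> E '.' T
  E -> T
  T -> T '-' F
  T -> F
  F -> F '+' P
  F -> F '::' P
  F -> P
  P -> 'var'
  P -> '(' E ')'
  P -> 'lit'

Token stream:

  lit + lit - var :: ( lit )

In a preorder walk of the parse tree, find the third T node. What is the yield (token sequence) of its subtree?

lit

[E [T [T [F [F [P lit]] + [P lit]]] - [F [F [P var]] :: [P ( [E [T [F [P lit]]]] )]]]]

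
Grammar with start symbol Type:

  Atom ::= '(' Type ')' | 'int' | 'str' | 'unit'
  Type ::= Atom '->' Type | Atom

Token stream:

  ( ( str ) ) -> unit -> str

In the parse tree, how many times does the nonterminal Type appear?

5

[Type [Atom ( [Type [Atom ( [Type [Atom str]] )]] )] -> [Type [Atom unit] -> [Type [Atom str]]]]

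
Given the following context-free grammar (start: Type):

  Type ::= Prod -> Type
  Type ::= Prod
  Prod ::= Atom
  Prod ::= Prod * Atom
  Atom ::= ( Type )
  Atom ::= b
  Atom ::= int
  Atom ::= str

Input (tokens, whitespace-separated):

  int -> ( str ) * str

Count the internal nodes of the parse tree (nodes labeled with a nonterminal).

11

[Type [Prod [Atom int]] -> [Type [Prod [Prod [Atom ( [Type [Prod [Atom str]]] )]] * [Atom str]]]]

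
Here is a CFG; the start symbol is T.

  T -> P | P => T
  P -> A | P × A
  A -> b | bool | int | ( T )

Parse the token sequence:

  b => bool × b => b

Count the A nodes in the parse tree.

4

[T [P [A b]] => [T [P [P [A bool]] × [A b]] => [T [P [A b]]]]]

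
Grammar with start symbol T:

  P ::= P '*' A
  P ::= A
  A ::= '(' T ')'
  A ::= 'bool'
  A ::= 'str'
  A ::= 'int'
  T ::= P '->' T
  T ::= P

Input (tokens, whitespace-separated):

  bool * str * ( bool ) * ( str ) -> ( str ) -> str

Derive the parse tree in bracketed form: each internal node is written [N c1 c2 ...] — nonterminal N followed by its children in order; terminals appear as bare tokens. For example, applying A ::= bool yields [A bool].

[T [P [P [P [P [A bool]] * [A str]] * [A ( [T [P [A bool]]] )]] * [A ( [T [P [A str]]] )]] -> [T [P [A ( [T [P [A str]]] )]] -> [T [P [A str]]]]]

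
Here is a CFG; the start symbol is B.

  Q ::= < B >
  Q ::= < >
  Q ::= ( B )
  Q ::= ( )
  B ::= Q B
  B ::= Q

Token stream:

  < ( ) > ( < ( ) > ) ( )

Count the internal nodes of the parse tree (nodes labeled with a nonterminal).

12

[B [Q < [B [Q ( )]] >] [B [Q ( [B [Q < [B [Q ( )]] >]] )] [B [Q ( )]]]]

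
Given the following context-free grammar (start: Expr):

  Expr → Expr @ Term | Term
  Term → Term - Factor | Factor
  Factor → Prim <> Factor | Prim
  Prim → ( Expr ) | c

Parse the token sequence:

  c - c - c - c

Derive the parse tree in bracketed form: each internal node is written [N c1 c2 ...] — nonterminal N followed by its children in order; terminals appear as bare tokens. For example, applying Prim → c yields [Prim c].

[Expr [Term [Term [Term [Term [Factor [Prim c]]] - [Factor [Prim c]]] - [Factor [Prim c]]] - [Factor [Prim c]]]]

Expr
Term
Term - Factor
Term - Factor - Factor
Term - Factor - Factor - Factor
Factor - Factor - Factor - Factor
Prim - Factor - Factor - Factor
c - Factor - Factor - Factor
c - Prim - Factor - Factor
c - c - Factor - Factor
c - c - Prim - Factor
c - c - c - Factor
c - c - c - Prim
c - c - c - c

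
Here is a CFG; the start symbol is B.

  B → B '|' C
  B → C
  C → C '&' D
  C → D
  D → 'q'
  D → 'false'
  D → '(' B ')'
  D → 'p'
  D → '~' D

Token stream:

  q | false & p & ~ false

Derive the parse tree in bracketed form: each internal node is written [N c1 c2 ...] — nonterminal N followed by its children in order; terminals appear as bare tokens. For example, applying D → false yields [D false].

[B [B [C [D q]]] | [C [C [C [D false]] & [D p]] & [D ~ [D false]]]]

B
B | C
C | C
D | C
q | C
q | C & D
q | C & D & D
q | D & D & D
q | false & D & D
q | false & p & D
q | false & p & ~ D
q | false & p & ~ false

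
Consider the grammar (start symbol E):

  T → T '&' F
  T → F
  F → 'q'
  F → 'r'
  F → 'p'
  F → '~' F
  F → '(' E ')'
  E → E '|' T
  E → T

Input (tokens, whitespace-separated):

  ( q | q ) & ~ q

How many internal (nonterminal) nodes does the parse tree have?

12

[E [T [T [F ( [E [E [T [F q]]] | [T [F q]]] )]] & [F ~ [F q]]]]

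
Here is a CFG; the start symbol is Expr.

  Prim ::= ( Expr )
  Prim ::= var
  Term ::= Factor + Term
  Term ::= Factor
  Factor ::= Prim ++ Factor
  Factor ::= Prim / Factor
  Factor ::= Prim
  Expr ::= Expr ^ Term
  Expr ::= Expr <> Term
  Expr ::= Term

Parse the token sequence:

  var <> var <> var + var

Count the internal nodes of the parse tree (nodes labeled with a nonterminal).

[Expr [Expr [Expr [Term [Factor [Prim var]]]] <> [Term [Factor [Prim var]]]] <> [Term [Factor [Prim var]] + [Term [Factor [Prim var]]]]]

15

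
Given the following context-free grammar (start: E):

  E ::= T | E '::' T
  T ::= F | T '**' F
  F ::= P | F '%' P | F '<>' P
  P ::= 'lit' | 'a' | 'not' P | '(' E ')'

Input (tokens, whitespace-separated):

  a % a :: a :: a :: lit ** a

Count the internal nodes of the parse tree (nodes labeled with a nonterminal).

21

[E [E [E [E [T [F [F [P a]] % [P a]]]] :: [T [F [P a]]]] :: [T [F [P a]]]] :: [T [T [F [P lit]]] ** [F [P a]]]]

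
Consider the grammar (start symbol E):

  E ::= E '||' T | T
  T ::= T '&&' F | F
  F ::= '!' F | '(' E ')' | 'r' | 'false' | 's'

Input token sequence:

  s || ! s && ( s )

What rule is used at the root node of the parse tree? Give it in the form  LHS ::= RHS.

[E [E [T [F s]]] || [T [T [F ! [F s]]] && [F ( [E [T [F s]]] )]]]

E ::= E '||' T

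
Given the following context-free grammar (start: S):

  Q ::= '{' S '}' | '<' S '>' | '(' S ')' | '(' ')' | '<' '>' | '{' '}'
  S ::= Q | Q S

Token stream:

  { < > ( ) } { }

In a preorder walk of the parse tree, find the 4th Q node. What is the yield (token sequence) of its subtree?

[S [Q { [S [Q < >] [S [Q ( )]]] }] [S [Q { }]]]

{ }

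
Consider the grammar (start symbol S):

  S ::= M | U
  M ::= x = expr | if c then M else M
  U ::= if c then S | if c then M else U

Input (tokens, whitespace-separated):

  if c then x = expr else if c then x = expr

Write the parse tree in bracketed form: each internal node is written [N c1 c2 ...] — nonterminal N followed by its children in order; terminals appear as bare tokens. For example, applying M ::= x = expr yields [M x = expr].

S
U
if c then M else U
if c then x = expr else U
if c then x = expr else if c then S
if c then x = expr else if c then M
if c then x = expr else if c then x = expr

[S [U if c then [M x = expr] else [U if c then [S [M x = expr]]]]]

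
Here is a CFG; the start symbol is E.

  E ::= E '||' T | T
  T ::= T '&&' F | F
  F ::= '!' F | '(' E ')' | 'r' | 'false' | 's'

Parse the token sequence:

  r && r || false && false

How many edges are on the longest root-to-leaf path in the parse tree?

[E [E [T [T [F r]] && [F r]]] || [T [T [F false]] && [F false]]]

5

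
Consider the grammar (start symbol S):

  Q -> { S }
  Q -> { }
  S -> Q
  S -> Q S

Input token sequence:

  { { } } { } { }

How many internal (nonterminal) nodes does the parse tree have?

8

[S [Q { [S [Q { }]] }] [S [Q { }] [S [Q { }]]]]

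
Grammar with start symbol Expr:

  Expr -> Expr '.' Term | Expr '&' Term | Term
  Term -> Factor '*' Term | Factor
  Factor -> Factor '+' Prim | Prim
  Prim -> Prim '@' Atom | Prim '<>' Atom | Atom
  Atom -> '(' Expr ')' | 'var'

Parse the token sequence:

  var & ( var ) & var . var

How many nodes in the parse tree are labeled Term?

[Expr [Expr [Expr [Expr [Term [Factor [Prim [Atom var]]]]] & [Term [Factor [Prim [Atom ( [Expr [Term [Factor [Prim [Atom var]]]]] )]]]]] & [Term [Factor [Prim [Atom var]]]]] . [Term [Factor [Prim [Atom var]]]]]

5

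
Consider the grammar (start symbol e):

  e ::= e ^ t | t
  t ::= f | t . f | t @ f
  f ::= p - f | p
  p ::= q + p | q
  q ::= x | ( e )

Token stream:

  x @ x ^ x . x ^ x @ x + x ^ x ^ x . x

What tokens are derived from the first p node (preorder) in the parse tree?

[e [e [e [e [e [t [t [f [p [q x]]]] @ [f [p [q x]]]]] ^ [t [t [f [p [q x]]]] . [f [p [q x]]]]] ^ [t [t [f [p [q x]]]] @ [f [p [q x] + [p [q x]]]]]] ^ [t [f [p [q x]]]]] ^ [t [t [f [p [q x]]]] . [f [p [q x]]]]]

x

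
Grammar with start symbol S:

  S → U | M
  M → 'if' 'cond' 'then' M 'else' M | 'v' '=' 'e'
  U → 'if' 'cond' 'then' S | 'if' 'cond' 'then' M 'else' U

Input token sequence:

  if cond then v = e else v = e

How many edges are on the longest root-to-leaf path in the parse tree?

3

[S [M if cond then [M v = e] else [M v = e]]]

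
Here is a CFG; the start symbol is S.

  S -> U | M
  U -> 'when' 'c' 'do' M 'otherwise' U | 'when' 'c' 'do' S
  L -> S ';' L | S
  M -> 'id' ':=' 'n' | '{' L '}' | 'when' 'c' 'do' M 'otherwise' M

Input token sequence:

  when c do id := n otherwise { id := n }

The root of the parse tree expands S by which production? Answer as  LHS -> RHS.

S -> M

[S [M when c do [M id := n] otherwise [M { [L [S [M id := n]]] }]]]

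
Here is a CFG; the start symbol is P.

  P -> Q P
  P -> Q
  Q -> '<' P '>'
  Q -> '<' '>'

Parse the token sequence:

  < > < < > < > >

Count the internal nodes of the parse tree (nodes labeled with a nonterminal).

[P [Q < >] [P [Q < [P [Q < >] [P [Q < >]]] >]]]

8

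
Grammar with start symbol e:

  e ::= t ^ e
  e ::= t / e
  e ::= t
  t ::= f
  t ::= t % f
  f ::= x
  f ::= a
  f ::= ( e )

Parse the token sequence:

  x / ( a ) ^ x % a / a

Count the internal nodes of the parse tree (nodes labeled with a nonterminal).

17

[e [t [f x]] / [e [t [f ( [e [t [f a]]] )]] ^ [e [t [t [f x]] % [f a]] / [e [t [f a]]]]]]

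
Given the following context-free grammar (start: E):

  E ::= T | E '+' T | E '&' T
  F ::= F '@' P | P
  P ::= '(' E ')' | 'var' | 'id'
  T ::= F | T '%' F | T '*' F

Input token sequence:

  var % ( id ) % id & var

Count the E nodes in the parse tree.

[E [E [T [T [T [F [P var]]] % [F [P ( [E [T [F [P id]]]] )]]] % [F [P id]]]] & [T [F [P var]]]]

3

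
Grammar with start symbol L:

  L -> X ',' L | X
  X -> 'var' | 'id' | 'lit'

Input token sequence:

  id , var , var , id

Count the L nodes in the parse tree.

4

[L [X id] , [L [X var] , [L [X var] , [L [X id]]]]]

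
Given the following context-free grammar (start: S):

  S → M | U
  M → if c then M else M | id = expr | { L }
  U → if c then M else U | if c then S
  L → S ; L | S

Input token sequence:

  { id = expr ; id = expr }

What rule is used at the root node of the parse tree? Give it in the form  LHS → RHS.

S → M

[S [M { [L [S [M id = expr]] ; [L [S [M id = expr]]]] }]]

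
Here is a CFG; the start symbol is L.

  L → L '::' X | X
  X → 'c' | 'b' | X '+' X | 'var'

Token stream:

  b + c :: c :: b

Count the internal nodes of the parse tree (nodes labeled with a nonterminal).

8

[L [L [L [X [X b] + [X c]]] :: [X c]] :: [X b]]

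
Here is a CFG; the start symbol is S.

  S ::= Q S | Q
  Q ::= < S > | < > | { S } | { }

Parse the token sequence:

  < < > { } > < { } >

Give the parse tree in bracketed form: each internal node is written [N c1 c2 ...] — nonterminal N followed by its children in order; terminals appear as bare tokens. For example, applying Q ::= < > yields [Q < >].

S
Q S
< S > S
< Q S > S
< < > S > S
< < > Q > S
< < > { } > S
< < > { } > Q
< < > { } > < S >
< < > { } > < Q >
< < > { } > < { } >

[S [Q < [S [Q < >] [S [Q { }]]] >] [S [Q < [S [Q { }]] >]]]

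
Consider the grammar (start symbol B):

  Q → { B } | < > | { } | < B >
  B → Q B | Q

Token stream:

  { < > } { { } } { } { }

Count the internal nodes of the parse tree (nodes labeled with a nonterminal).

[B [Q { [B [Q < >]] }] [B [Q { [B [Q { }]] }] [B [Q { }] [B [Q { }]]]]]

12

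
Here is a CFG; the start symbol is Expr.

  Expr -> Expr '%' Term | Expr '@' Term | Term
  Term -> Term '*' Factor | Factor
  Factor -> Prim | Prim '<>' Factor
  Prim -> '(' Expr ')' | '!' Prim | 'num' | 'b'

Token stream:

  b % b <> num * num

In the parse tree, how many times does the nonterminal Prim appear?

[Expr [Expr [Term [Factor [Prim b]]]] % [Term [Term [Factor [Prim b] <> [Factor [Prim num]]]] * [Factor [Prim num]]]]

4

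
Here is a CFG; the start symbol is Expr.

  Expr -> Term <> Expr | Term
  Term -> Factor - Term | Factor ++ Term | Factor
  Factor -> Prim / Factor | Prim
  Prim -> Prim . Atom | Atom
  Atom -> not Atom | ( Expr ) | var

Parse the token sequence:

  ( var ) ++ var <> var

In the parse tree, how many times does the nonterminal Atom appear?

4

[Expr [Term [Factor [Prim [Atom ( [Expr [Term [Factor [Prim [Atom var]]]]] )]]] ++ [Term [Factor [Prim [Atom var]]]]] <> [Expr [Term [Factor [Prim [Atom var]]]]]]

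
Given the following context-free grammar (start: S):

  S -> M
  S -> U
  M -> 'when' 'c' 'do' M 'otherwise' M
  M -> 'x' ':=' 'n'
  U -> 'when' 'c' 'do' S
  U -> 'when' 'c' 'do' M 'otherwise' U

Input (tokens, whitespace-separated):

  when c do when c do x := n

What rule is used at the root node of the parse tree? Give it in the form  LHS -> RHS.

[S [U when c do [S [U when c do [S [M x := n]]]]]]

S -> U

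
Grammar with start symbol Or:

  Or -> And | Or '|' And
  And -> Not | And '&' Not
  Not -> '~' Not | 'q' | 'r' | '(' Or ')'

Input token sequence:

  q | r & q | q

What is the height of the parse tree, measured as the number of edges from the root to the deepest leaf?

[Or [Or [Or [And [Not q]]] | [And [And [Not r]] & [Not q]]] | [And [Not q]]]

5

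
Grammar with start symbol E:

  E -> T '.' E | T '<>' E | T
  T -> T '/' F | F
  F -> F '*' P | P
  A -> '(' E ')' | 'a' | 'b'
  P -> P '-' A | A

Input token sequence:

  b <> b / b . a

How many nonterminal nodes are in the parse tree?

19

[E [T [F [P [A b]]]] <> [E [T [T [F [P [A b]]]] / [F [P [A b]]]] . [E [T [F [P [A a]]]]]]]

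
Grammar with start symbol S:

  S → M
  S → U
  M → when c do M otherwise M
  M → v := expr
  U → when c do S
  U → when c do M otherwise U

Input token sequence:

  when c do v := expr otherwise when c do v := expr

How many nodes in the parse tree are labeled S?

2

[S [U when c do [M v := expr] otherwise [U when c do [S [M v := expr]]]]]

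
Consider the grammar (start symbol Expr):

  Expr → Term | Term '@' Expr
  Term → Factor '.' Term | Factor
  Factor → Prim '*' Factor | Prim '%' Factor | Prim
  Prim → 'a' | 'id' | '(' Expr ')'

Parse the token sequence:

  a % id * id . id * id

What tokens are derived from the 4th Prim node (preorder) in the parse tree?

id

[Expr [Term [Factor [Prim a] % [Factor [Prim id] * [Factor [Prim id]]]] . [Term [Factor [Prim id] * [Factor [Prim id]]]]]]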